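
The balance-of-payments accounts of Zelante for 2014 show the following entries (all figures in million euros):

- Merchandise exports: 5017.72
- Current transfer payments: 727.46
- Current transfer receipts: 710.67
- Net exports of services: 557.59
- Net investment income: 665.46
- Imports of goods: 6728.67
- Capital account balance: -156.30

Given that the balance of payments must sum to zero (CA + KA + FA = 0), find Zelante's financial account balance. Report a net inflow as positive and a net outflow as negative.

Goods balance = 5017.72 - 6728.67 = -1710.95
Services balance = 557.59
Trade balance (goods + services) = -1710.95 + 557.59 = -1153.36
Net primary income = 665.46
Net secondary income = 710.67 - 727.46 = -16.79
Current account = -1153.36 + 665.46 + (-16.79) = -504.69
Financial account = -(-504.69 + (-156.30)) = 660.99

660.99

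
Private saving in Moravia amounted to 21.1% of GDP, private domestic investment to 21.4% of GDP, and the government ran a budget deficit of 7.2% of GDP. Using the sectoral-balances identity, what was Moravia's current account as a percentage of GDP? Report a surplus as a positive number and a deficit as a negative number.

By the sectoral-balances identity, CA = (S_private - I) + (T - G).
Private balance = 21.1 - 21.4 = -0.3
Government balance (T - G) = -7.2
CA = -0.3 + (-7.2) = -7.5

-7.5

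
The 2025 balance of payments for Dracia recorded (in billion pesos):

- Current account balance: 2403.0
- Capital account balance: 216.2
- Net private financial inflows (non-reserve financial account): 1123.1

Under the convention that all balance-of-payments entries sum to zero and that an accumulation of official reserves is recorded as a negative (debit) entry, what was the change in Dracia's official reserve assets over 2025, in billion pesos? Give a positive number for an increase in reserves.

Official reserve transactions balance = -(2403.0 + 216.2 + 1123.1) = -3742.3
An accumulation of reserves is recorded as a debit (negative entry), so the change in the stock of reserves is the negative of that balance.
Change in official reserves = -(-3742.3) = 3742.3

3742.3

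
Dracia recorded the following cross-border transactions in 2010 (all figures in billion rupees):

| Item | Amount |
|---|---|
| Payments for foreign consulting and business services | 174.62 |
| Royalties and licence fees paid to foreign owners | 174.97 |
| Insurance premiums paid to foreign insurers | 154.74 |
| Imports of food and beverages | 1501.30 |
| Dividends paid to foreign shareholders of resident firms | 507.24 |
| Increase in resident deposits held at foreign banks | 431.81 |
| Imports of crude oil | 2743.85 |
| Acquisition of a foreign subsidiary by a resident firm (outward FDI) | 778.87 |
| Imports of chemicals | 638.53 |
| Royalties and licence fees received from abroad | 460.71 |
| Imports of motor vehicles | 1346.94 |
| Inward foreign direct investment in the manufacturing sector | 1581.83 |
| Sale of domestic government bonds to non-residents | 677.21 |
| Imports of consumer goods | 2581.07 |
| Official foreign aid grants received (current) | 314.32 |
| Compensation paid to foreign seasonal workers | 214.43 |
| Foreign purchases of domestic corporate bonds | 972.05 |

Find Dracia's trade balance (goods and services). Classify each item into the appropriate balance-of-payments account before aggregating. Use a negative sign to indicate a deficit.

Goods: -1501.30 - 2743.85 - 638.53 - 1346.94 - 2581.07 = -8811.69
Services: -154.74 - 174.62 + 460.71 - 174.97 = -43.62
Trade balance = -8811.69 + (-43.62) = -8855.31
(Excluded from the trade balance — primary income: dividends paid to foreign shareholders of resident firms 507.24, compensation paid to foreign seasonal workers 214.43; financial account: increase in resident deposits held at foreign banks 431.81, acquisition of a foreign subsidiary by a resident firm (outward FDI) 778.87, inward foreign direct investment in the manufacturing sector 1581.83, sale of domestic government bonds to non-residents 677.21, foreign purchases of domestic corporate bonds 972.05; secondary income: official foreign aid grants received (current) 314.32.)

-8855.31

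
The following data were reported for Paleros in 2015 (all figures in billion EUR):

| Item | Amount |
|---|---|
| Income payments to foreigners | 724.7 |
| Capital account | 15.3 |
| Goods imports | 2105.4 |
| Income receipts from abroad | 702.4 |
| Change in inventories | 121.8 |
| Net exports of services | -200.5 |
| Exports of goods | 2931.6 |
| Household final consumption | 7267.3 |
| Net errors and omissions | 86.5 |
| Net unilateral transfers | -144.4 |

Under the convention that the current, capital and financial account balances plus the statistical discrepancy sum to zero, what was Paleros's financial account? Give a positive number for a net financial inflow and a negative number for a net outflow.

-560.8

Goods balance = 2931.6 - 2105.4 = 826.2
Services balance = -200.5
Trade balance (goods + services) = 826.2 + (-200.5) = 625.7
Net primary income = 702.4 - 724.7 = -22.3
Net secondary income = -144.4
Current account = 625.7 + (-22.3) + (-144.4) = 459.0
Financial account = -(459.0 + 15.3 + 86.5) = -560.8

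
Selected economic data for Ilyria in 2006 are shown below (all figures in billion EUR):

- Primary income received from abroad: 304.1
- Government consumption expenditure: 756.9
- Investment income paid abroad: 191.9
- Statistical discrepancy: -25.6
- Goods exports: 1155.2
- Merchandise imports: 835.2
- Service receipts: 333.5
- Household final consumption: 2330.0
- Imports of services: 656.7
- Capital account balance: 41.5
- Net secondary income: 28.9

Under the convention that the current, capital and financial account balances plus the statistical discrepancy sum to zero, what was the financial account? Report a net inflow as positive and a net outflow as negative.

-153.8

Goods balance = 1155.2 - 835.2 = 320.0
Services balance = 333.5 - 656.7 = -323.2
Trade balance (goods + services) = 320.0 + (-323.2) = -3.2
Net primary income = 304.1 - 191.9 = 112.2
Net secondary income = 28.9
Current account = -3.2 + 112.2 + 28.9 = 137.9
Financial account = -(137.9 + 41.5 + (-25.6)) = -153.8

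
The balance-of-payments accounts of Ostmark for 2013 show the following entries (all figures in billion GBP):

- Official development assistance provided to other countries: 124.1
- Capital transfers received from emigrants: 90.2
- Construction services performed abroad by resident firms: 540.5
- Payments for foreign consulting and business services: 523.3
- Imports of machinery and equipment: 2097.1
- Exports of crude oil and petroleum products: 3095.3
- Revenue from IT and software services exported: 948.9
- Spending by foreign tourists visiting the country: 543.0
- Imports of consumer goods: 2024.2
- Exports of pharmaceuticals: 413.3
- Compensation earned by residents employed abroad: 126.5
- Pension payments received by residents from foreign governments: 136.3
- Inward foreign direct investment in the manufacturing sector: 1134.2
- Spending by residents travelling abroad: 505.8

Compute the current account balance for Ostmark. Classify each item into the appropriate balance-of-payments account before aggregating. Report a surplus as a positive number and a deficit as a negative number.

Goods: 3095.3 + 413.3 - 2024.2 - 2097.1 = -612.7
Services: -523.3 - 505.8 + 543.0 + 540.5 + 948.9 = 1003.3
Primary income: 126.5
Secondary income: -124.1 + 136.3 = 12.2
Current account = (-612.7) + 1003.3 + 126.5 + 12.2 = 529.3
(Excluded from the current account — capital account: capital transfers received from emigrants 90.2; financial account: inward foreign direct investment in the manufacturing sector 1134.2.)

529.3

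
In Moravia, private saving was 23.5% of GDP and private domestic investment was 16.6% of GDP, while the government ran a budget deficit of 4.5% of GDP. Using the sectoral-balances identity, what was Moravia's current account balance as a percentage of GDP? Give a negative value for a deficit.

By the sectoral-balances identity, CA = (S_private - I) + (T - G).
Private balance = 23.5 - 16.6 = 6.9
Government balance (T - G) = -4.5
CA = 6.9 + (-4.5) = 2.4

2.4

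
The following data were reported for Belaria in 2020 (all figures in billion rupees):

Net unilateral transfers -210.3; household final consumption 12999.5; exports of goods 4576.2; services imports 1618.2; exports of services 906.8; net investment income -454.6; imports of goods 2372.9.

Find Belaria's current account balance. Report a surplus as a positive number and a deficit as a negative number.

Goods balance = 4576.2 - 2372.9 = 2203.3
Services balance = 906.8 - 1618.2 = -711.4
Trade balance (goods + services) = 2203.3 + (-711.4) = 1491.9
Net primary income = -454.6
Net secondary income = -210.3
Current account = 1491.9 + (-454.6) + (-210.3) = 827.0

827.0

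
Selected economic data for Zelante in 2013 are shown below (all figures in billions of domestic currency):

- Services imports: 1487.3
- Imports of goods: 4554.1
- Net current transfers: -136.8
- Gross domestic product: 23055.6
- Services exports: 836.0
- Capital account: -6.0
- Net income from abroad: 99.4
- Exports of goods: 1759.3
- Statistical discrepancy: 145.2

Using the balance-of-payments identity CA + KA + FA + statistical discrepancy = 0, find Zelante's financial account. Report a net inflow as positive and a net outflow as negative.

3344.3

Goods balance = 1759.3 - 4554.1 = -2794.8
Services balance = 836.0 - 1487.3 = -651.3
Trade balance (goods + services) = -2794.8 + (-651.3) = -3446.1
Net primary income = 99.4
Net secondary income = -136.8
Current account = -3446.1 + 99.4 + (-136.8) = -3483.5
Financial account = -(-3483.5 + (-6.0) + 145.2) = 3344.3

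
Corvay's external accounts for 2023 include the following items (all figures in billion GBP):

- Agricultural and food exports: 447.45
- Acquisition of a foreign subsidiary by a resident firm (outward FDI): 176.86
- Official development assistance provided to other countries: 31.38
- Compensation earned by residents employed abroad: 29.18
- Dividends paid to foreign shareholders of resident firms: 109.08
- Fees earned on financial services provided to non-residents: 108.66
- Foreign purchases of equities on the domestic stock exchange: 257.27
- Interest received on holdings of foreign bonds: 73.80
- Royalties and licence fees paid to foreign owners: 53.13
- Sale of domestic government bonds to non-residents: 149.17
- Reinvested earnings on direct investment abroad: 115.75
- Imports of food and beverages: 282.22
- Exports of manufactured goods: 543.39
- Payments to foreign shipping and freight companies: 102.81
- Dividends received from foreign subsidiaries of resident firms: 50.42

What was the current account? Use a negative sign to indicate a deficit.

790.03

Goods: -282.22 + 447.45 + 543.39 = 708.62
Services: -53.13 - 102.81 + 108.66 = -47.28
Primary income: 29.18 + 50.42 - 109.08 + 73.80 + 115.75 = 160.07
Secondary income: -31.38
Current account = 708.62 + (-47.28) + 160.07 + (-31.38) = 790.03
(Excluded from the current account — financial account: acquisition of a foreign subsidiary by a resident firm (outward FDI) 176.86, foreign purchases of equities on the domestic stock exchange 257.27, sale of domestic government bonds to non-residents 149.17.)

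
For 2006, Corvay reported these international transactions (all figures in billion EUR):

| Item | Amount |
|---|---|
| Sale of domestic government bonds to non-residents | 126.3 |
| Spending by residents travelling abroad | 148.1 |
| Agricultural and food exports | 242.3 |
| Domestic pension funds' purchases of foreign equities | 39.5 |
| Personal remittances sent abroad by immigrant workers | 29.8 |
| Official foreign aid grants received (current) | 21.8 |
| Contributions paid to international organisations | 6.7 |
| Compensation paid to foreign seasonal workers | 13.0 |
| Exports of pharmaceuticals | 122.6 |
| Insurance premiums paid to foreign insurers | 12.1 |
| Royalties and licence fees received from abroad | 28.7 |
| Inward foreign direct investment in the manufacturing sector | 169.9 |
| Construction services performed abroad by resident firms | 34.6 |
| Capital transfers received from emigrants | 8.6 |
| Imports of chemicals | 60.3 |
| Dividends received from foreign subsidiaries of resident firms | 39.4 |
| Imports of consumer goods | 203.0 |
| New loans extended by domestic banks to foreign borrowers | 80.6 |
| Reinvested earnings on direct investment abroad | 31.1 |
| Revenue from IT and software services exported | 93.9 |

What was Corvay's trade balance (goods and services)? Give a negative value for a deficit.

Goods: 242.3 + 122.6 - 203.0 - 60.3 = 101.6
Services: -12.1 + 93.9 - 148.1 + 34.6 + 28.7 = -3.0
Trade balance = 101.6 + (-3.0) = 98.6
(Excluded from the trade balance — financial account: sale of domestic government bonds to non-residents 126.3, domestic pension funds' purchases of foreign equities 39.5, inward foreign direct investment in the manufacturing sector 169.9, new loans extended by domestic banks to foreign borrowers 80.6; secondary income: personal remittances sent abroad by immigrant workers 29.8, official foreign aid grants received (current) 21.8, contributions paid to international organisations 6.7; primary income: compensation paid to foreign seasonal workers 13.0, dividends received from foreign subsidiaries of resident firms 39.4, reinvested earnings on direct investment abroad 31.1; capital account: capital transfers received from emigrants 8.6.)

98.6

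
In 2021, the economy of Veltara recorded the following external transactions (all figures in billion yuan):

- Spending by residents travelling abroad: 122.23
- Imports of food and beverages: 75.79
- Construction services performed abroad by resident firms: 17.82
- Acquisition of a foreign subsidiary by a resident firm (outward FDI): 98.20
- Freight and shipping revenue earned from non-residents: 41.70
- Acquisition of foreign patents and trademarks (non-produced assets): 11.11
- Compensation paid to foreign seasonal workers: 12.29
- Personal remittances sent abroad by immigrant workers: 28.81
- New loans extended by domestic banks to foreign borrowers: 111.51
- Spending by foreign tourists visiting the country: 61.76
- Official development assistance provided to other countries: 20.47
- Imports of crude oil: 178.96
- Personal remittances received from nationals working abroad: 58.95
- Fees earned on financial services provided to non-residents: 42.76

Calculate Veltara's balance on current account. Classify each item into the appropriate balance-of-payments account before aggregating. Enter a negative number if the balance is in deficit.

Goods: -178.96 - 75.79 = -254.75
Services: 42.76 + 61.76 - 122.23 + 17.82 + 41.70 = 41.81
Primary income: -12.29
Secondary income: -28.81 + 58.95 - 20.47 = 9.67
Current account = (-254.75) + 41.81 + (-12.29) + 9.67 = -215.56
(Excluded from the current account — financial account: acquisition of a foreign subsidiary by a resident firm (outward FDI) 98.20, new loans extended by domestic banks to foreign borrowers 111.51; capital account: acquisition of foreign patents and trademarks (non-produced assets) 11.11.)

-215.56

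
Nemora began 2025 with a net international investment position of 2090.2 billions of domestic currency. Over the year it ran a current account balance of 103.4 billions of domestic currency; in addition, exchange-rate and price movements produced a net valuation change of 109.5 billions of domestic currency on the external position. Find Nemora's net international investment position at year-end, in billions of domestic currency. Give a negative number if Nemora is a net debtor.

Change in NIIP = current account + net valuation change = 103.4 + 109.5 = 212.9
End-of-year NIIP = 2090.2 + 212.9 = 2303.1

2303.1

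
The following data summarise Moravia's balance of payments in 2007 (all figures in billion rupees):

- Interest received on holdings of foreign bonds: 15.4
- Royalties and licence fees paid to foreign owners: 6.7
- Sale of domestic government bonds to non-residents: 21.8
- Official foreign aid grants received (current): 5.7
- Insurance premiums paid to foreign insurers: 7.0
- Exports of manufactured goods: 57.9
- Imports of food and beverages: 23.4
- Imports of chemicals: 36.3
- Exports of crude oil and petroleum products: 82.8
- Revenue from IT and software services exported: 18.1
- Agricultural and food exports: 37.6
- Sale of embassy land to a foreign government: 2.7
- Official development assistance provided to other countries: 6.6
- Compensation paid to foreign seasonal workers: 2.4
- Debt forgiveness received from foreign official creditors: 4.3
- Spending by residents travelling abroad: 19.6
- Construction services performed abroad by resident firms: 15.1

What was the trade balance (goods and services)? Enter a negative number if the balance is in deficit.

118.5

Goods: 57.9 - 36.3 + 82.8 + 37.6 - 23.4 = 118.6
Services: -6.7 + 15.1 - 7.0 - 19.6 + 18.1 = -0.1
Trade balance = 118.6 + (-0.1) = 118.5
(Excluded from the trade balance — primary income: interest received on holdings of foreign bonds 15.4, compensation paid to foreign seasonal workers 2.4; financial account: sale of domestic government bonds to non-residents 21.8; secondary income: official foreign aid grants received (current) 5.7, official development assistance provided to other countries 6.6; capital account: sale of embassy land to a foreign government 2.7, debt forgiveness received from foreign official creditors 4.3.)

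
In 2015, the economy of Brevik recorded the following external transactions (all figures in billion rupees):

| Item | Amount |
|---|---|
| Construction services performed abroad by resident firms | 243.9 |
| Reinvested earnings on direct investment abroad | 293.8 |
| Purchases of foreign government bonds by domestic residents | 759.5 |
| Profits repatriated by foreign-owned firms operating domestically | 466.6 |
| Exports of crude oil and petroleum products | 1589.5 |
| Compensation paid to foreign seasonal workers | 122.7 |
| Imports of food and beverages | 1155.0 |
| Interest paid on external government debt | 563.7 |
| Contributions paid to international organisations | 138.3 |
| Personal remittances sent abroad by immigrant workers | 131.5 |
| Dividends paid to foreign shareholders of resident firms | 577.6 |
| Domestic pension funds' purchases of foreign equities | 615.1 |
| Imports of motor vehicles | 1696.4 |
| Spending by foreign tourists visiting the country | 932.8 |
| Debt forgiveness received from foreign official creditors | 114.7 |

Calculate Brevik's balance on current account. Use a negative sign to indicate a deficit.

-1791.8

Goods: -1155.0 + 1589.5 - 1696.4 = -1261.9
Services: 243.9 + 932.8 = 1176.7
Primary income: -122.7 - 577.6 - 466.6 - 563.7 + 293.8 = -1436.8
Secondary income: -131.5 - 138.3 = -269.8
Current account = (-1261.9) + 1176.7 + (-1436.8) + (-269.8) = -1791.8
(Excluded from the current account — financial account: purchases of foreign government bonds by domestic residents 759.5, domestic pension funds' purchases of foreign equities 615.1; capital account: debt forgiveness received from foreign official creditors 114.7.)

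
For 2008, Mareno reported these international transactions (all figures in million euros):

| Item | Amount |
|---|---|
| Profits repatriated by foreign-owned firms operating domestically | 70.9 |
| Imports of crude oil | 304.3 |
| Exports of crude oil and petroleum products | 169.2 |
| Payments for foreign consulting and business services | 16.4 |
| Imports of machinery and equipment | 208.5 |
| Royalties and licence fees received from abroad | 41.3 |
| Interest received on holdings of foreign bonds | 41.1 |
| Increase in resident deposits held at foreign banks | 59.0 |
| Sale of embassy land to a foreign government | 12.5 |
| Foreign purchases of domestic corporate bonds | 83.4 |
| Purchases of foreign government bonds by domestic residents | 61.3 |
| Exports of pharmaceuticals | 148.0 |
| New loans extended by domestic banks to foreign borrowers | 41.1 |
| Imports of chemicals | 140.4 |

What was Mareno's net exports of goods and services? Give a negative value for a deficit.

Goods: 148.0 - 208.5 - 304.3 - 140.4 + 169.2 = -336.0
Services: -16.4 + 41.3 = 24.9
Trade balance = -336.0 + 24.9 = -311.1
(Excluded from the trade balance — primary income: profits repatriated by foreign-owned firms operating domestically 70.9, interest received on holdings of foreign bonds 41.1; financial account: increase in resident deposits held at foreign banks 59.0, foreign purchases of domestic corporate bonds 83.4, purchases of foreign government bonds by domestic residents 61.3, new loans extended by domestic banks to foreign borrowers 41.1; capital account: sale of embassy land to a foreign government 12.5.)

-311.1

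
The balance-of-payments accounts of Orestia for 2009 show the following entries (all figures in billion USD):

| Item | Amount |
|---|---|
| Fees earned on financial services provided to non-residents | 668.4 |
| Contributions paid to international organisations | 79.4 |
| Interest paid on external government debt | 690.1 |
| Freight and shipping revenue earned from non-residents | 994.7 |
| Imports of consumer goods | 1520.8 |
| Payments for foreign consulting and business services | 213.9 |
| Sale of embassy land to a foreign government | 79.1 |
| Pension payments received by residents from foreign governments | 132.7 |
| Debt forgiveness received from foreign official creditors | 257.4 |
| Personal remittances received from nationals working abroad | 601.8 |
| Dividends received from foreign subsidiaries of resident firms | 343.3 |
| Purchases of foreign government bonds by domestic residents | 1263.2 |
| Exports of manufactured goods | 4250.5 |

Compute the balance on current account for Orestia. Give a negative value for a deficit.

4487.2

Goods: -1520.8 + 4250.5 = 2729.7
Services: -213.9 + 994.7 + 668.4 = 1449.2
Primary income: 343.3 - 690.1 = -346.8
Secondary income: 601.8 - 79.4 + 132.7 = 655.1
Current account = 2729.7 + 1449.2 + (-346.8) + 655.1 = 4487.2
(Excluded from the current account — capital account: sale of embassy land to a foreign government 79.1, debt forgiveness received from foreign official creditors 257.4; financial account: purchases of foreign government bonds by domestic residents 1263.2.)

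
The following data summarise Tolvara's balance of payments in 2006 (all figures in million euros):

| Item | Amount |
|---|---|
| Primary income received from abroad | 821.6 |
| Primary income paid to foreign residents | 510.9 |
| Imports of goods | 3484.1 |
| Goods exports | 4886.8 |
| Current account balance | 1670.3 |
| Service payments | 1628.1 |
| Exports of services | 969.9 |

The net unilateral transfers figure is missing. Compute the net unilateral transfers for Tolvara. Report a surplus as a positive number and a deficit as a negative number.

Current account = goods balance + services balance + net primary income + net secondary income
Sum of the known components = 1055.2
Net unilateral transfers = CA - (known components) = 1670.3 - 1055.2 = 615.1

615.1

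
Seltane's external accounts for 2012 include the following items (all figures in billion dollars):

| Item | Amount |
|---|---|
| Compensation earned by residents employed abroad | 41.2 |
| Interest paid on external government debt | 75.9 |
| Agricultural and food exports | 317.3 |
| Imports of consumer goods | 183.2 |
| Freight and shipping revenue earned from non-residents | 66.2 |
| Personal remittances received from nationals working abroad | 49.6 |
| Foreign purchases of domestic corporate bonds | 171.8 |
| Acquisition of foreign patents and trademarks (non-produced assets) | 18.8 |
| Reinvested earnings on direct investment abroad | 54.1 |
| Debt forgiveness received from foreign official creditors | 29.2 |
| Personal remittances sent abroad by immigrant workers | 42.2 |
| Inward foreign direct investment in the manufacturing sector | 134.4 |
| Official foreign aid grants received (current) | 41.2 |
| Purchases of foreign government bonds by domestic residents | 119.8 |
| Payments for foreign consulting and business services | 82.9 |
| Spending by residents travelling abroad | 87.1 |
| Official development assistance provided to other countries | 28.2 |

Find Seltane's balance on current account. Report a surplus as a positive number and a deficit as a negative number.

Goods: 317.3 - 183.2 = 134.1
Services: -82.9 - 87.1 + 66.2 = -103.8
Primary income: 54.1 - 75.9 + 41.2 = 19.4
Secondary income: -28.2 + 41.2 + 49.6 - 42.2 = 20.4
Current account = 134.1 + (-103.8) + 19.4 + 20.4 = 70.1
(Excluded from the current account — financial account: foreign purchases of domestic corporate bonds 171.8, inward foreign direct investment in the manufacturing sector 134.4, purchases of foreign government bonds by domestic residents 119.8; capital account: acquisition of foreign patents and trademarks (non-produced assets) 18.8, debt forgiveness received from foreign official creditors 29.2.)

70.1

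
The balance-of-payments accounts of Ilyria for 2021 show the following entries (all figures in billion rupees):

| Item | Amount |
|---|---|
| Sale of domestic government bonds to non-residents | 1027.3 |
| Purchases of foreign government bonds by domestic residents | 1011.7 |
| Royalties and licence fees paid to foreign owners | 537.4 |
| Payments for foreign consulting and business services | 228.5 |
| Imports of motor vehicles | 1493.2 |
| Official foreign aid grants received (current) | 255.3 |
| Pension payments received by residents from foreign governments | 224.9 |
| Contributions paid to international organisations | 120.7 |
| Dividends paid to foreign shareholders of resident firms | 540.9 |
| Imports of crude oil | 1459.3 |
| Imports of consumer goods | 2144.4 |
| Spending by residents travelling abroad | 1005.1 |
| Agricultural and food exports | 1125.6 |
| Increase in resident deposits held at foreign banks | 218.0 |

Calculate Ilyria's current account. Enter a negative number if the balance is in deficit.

-5923.7

Goods: -2144.4 + 1125.6 - 1459.3 - 1493.2 = -3971.3
Services: -537.4 - 1005.1 - 228.5 = -1771.0
Primary income: -540.9
Secondary income: 255.3 + 224.9 - 120.7 = 359.5
Current account = (-3971.3) + (-1771.0) + (-540.9) + 359.5 = -5923.7
(Excluded from the current account — financial account: sale of domestic government bonds to non-residents 1027.3, purchases of foreign government bonds by domestic residents 1011.7, increase in resident deposits held at foreign banks 218.0.)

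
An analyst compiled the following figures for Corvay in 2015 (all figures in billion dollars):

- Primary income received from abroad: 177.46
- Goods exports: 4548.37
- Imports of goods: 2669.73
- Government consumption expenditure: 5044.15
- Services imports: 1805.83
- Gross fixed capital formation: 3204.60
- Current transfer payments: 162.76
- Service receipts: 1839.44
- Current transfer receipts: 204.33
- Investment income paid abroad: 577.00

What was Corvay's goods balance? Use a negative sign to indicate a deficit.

1878.64

Goods balance = 4548.37 - 2669.73 = 1878.64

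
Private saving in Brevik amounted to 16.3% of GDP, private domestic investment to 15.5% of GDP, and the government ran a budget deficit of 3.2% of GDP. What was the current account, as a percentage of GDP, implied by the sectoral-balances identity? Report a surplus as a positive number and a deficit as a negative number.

By the sectoral-balances identity, CA = (S_private - I) + (T - G).
Private balance = 16.3 - 15.5 = 0.8
Government balance (T - G) = -3.2
CA = 0.8 + (-3.2) = -2.4

-2.4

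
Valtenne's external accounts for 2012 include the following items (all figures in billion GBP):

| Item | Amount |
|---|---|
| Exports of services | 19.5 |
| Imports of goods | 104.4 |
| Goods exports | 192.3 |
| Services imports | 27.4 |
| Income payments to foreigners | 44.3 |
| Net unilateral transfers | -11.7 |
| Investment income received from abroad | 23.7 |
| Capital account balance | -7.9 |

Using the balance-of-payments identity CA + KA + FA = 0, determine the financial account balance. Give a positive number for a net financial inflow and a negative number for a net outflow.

-39.8

Goods balance = 192.3 - 104.4 = 87.9
Services balance = 19.5 - 27.4 = -7.9
Trade balance (goods + services) = 87.9 + (-7.9) = 80.0
Net primary income = 23.7 - 44.3 = -20.6
Net secondary income = -11.7
Current account = 80.0 + (-20.6) + (-11.7) = 47.7
Financial account = -(47.7 + (-7.9)) = -39.8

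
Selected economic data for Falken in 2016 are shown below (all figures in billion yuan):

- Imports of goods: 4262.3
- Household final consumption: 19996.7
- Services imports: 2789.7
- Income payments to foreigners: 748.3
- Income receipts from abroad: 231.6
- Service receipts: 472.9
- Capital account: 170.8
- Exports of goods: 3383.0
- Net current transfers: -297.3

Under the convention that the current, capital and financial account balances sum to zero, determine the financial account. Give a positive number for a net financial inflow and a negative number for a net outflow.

3839.3

Goods balance = 3383.0 - 4262.3 = -879.3
Services balance = 472.9 - 2789.7 = -2316.8
Trade balance (goods + services) = -879.3 + (-2316.8) = -3196.1
Net primary income = 231.6 - 748.3 = -516.7
Net secondary income = -297.3
Current account = -3196.1 + (-516.7) + (-297.3) = -4010.1
Financial account = -(-4010.1 + 170.8) = 3839.3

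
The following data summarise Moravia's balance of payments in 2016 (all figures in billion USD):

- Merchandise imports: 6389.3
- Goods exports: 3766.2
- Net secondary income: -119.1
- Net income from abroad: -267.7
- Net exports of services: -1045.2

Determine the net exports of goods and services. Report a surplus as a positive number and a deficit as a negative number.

-3668.3

Goods balance = 3766.2 - 6389.3 = -2623.1
Services balance = -1045.2
Trade balance (goods + services) = -2623.1 + (-1045.2) = -3668.3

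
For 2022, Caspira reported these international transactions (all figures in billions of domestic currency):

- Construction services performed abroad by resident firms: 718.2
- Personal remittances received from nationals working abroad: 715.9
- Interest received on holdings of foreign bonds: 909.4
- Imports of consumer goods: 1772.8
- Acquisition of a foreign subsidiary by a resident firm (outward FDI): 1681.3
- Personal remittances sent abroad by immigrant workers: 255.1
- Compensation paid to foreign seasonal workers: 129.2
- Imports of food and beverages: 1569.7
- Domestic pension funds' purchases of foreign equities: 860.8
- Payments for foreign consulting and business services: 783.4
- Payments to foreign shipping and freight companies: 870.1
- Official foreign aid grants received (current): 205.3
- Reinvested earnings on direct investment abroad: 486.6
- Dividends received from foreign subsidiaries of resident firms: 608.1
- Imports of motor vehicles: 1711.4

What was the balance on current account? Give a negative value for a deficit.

-3448.2

Goods: -1569.7 - 1711.4 - 1772.8 = -5053.9
Services: -783.4 - 870.1 + 718.2 = -935.3
Primary income: 608.1 - 129.2 + 909.4 + 486.6 = 1874.9
Secondary income: -255.1 + 715.9 + 205.3 = 666.1
Current account = (-5053.9) + (-935.3) + 1874.9 + 666.1 = -3448.2
(Excluded from the current account — financial account: acquisition of a foreign subsidiary by a resident firm (outward FDI) 1681.3, domestic pension funds' purchases of foreign equities 860.8.)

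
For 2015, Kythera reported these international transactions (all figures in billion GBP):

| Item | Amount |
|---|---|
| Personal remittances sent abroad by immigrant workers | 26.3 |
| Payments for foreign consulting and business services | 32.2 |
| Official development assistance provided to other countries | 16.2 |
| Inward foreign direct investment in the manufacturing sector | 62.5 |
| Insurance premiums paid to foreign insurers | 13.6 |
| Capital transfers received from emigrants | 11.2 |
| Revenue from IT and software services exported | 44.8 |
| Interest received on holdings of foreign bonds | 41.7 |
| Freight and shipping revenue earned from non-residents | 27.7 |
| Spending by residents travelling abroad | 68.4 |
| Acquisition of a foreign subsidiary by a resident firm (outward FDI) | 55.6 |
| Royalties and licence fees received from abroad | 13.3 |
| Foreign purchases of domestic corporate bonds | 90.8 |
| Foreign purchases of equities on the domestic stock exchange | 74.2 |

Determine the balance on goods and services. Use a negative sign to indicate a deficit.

Services: 44.8 + 27.7 + 13.3 - 13.6 - 32.2 - 68.4 = -28.4
Trade balance = 0.0 + (-28.4) = -28.4
(Excluded from the trade balance — secondary income: personal remittances sent abroad by immigrant workers 26.3, official development assistance provided to other countries 16.2; financial account: inward foreign direct investment in the manufacturing sector 62.5, acquisition of a foreign subsidiary by a resident firm (outward FDI) 55.6, foreign purchases of domestic corporate bonds 90.8, foreign purchases of equities on the domestic stock exchange 74.2; capital account: capital transfers received from emigrants 11.2; primary income: interest received on holdings of foreign bonds 41.7.)

-28.4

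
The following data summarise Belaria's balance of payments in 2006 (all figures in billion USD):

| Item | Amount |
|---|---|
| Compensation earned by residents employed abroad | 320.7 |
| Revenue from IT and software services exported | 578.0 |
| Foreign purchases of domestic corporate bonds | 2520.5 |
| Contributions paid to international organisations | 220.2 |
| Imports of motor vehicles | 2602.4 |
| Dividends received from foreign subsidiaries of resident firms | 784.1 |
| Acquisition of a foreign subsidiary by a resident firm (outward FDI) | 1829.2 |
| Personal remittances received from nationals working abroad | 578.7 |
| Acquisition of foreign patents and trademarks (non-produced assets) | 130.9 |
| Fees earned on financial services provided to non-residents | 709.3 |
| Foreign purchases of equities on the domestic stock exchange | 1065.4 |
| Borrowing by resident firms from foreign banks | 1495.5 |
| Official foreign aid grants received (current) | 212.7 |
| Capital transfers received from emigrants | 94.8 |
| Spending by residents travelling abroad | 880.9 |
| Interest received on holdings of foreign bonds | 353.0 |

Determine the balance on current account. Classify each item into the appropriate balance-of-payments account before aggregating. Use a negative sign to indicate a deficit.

-167.0

Goods: -2602.4
Services: 709.3 - 880.9 + 578.0 = 406.4
Primary income: 784.1 + 353.0 + 320.7 = 1457.8
Secondary income: 212.7 + 578.7 - 220.2 = 571.2
Current account = (-2602.4) + 406.4 + 1457.8 + 571.2 = -167.0
(Excluded from the current account — financial account: foreign purchases of domestic corporate bonds 2520.5, acquisition of a foreign subsidiary by a resident firm (outward FDI) 1829.2, foreign purchases of equities on the domestic stock exchange 1065.4, borrowing by resident firms from foreign banks 1495.5; capital account: acquisition of foreign patents and trademarks (non-produced assets) 130.9, capital transfers received from emigrants 94.8.)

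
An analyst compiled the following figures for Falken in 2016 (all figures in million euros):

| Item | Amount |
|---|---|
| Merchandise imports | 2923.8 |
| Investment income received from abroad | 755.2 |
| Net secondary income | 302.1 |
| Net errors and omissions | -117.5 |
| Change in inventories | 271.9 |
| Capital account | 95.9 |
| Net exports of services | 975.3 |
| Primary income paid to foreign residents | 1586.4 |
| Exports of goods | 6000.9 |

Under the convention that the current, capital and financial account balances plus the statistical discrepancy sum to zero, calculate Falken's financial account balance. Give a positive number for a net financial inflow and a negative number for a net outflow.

Goods balance = 6000.9 - 2923.8 = 3077.1
Services balance = 975.3
Trade balance (goods + services) = 3077.1 + 975.3 = 4052.4
Net primary income = 755.2 - 1586.4 = -831.2
Net secondary income = 302.1
Current account = 4052.4 + (-831.2) + 302.1 = 3523.3
Financial account = -(3523.3 + 95.9 + (-117.5)) = -3501.7

-3501.7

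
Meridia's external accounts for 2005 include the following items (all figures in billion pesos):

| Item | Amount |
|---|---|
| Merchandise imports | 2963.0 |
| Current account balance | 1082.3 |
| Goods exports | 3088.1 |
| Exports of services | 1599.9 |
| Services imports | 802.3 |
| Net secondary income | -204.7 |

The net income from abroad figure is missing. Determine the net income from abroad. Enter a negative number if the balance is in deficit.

364.3

Current account = goods balance + services balance + net primary income + net secondary income
Sum of the known components = 718.0
Net income from abroad = CA - (known components) = 1082.3 - 718.0 = 364.3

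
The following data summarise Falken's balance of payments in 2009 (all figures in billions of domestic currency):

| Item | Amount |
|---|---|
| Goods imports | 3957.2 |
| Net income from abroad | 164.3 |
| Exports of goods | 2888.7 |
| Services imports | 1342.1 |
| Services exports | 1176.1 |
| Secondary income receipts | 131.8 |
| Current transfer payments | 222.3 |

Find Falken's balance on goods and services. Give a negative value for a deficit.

Goods balance = 2888.7 - 3957.2 = -1068.5
Services balance = 1176.1 - 1342.1 = -166.0
Trade balance (goods + services) = -1068.5 + (-166.0) = -1234.5

-1234.5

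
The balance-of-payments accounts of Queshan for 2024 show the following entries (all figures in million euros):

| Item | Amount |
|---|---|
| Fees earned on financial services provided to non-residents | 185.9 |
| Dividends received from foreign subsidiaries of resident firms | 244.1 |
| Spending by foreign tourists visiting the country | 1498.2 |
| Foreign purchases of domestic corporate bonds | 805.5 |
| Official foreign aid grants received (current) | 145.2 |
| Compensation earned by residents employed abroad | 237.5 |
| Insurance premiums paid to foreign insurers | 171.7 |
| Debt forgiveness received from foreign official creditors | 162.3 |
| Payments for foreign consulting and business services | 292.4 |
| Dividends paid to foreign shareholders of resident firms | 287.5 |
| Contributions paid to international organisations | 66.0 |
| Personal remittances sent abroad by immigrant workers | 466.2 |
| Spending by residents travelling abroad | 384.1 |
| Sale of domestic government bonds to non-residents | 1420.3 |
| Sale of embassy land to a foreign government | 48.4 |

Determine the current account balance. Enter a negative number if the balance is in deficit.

Services: -171.7 - 292.4 - 384.1 + 185.9 + 1498.2 = 835.9
Primary income: 237.5 - 287.5 + 244.1 = 194.1
Secondary income: 145.2 - 466.2 - 66.0 = -387.0
Current account = 835.9 + 194.1 + (-387.0) = 643.0
(Excluded from the current account — financial account: foreign purchases of domestic corporate bonds 805.5, sale of domestic government bonds to non-residents 1420.3; capital account: debt forgiveness received from foreign official creditors 162.3, sale of embassy land to a foreign government 48.4.)

643.0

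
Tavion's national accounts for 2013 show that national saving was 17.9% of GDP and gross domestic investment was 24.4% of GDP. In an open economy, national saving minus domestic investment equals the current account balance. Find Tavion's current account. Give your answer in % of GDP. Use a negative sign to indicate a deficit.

-6.5

CA = S - I = 17.9 - 24.4 = -6.5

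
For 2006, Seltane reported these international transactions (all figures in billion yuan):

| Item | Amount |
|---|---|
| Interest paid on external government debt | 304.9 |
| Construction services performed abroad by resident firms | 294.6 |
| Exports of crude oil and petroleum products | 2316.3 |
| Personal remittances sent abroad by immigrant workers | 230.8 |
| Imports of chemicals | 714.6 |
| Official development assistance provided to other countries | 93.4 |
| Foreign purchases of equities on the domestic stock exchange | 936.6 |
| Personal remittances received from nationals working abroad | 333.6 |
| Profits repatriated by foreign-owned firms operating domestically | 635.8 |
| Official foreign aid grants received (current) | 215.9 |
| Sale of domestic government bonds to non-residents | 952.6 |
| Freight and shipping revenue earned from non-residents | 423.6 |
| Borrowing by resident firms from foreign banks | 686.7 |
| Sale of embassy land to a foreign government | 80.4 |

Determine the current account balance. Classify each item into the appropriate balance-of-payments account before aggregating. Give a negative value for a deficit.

1604.5

Goods: 2316.3 - 714.6 = 1601.7
Services: 294.6 + 423.6 = 718.2
Primary income: -635.8 - 304.9 = -940.7
Secondary income: -230.8 + 215.9 - 93.4 + 333.6 = 225.3
Current account = 1601.7 + 718.2 + (-940.7) + 225.3 = 1604.5
(Excluded from the current account — financial account: foreign purchases of equities on the domestic stock exchange 936.6, sale of domestic government bonds to non-residents 952.6, borrowing by resident firms from foreign banks 686.7; capital account: sale of embassy land to a foreign government 80.4.)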